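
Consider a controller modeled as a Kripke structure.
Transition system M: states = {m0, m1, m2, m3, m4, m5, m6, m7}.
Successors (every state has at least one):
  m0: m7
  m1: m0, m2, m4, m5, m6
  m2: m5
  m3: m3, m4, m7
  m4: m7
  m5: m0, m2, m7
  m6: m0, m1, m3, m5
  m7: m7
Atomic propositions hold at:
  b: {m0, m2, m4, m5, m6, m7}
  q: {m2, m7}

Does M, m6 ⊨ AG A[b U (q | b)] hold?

Sat(q | b) = {m0, m2, m4, m5, m6, m7}
A[b U (q | b)]: least fixpoint, start Z0 = Sat((q | b)) = {m0, m2, m4, m5, m6, m7}, add states in Sat(b) with every successor in Z. Already a fixed point.
Sat(A[b U (q | b)]) = {m0, m2, m4, m5, m6, m7}
AG A[b U (q | b)]: greatest fixpoint, start Z0 = {m0, m2, m4, m5, m6, m7}, keep only states in Sat with every successor in Z. Z1 = {m0, m2, m4, m5, m7}; fixed.
Sat(AG A[b U (q | b)]) = {m0, m2, m4, m5, m7}
m6 ∉ Sat(AG A[b U (q | b)]) = {m0, m2, m4, m5, m7}, so the formula does not hold at m6.

No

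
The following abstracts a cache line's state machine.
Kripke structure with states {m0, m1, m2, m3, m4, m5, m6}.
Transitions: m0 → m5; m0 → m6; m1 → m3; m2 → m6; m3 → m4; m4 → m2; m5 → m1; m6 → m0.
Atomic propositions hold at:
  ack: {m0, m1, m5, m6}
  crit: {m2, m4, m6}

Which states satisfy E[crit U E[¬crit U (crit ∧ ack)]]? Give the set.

Sat(¬crit) = {m0, m1, m3, m5}
Sat(crit ∧ ack) = {m6}
E[¬crit U (crit ∧ ack)]: least fixpoint, start Z0 = Sat((crit ∧ ack)) = {m6}, add states in Sat(¬crit) with some successor in Z. Z1 = {m0, m6}; fixed.
Sat(E[¬crit U (crit ∧ ack)]) = {m0, m6}
E[crit U E[¬crit U (crit ∧ ack)]]: least fixpoint, start Z0 = Sat(E[¬crit U (crit ∧ ack)]) = {m0, m6}, add states in Sat(crit) with some successor in Z. Z1 = {m0, m2, m6}; Z2 = {m0, m2, m4, m6}; fixed.
Sat(E[crit U E[¬crit U (crit ∧ ack)]]) = {m0, m2, m4, m6}

{m0, m2, m4, m6}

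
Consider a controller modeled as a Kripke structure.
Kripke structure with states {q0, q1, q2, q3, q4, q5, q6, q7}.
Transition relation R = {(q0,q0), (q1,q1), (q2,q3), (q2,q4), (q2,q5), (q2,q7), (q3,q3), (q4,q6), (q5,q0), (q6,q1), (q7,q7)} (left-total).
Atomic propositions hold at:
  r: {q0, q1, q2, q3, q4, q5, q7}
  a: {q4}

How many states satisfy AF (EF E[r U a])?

2

E[r U a]: least fixpoint, start Z0 = Sat(a) = {q4}, add states in Sat(r) with some successor in Z. Z1 = {q2, q4}; fixed.
Sat(E[r U a]) = {q2, q4}
EF E[r U a]: least fixpoint, start Z0 = {q2, q4}, add states with some successor in Z. Already a fixed point.
Sat(EF E[r U a]) = {q2, q4}
AF (EF E[r U a]): least fixpoint, start Z0 = {q2, q4}, add states with every successor in Z. Already a fixed point.
Sat(AF (EF E[r U a])) = {q2, q4}
|Sat(AF (EF E[r U a]))| = |{q2, q4}| = 2.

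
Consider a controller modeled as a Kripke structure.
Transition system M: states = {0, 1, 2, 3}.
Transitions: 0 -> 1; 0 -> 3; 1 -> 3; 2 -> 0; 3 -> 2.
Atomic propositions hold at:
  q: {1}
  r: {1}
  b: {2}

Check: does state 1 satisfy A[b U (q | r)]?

Yes

Sat(q | r) = {1}
A[b U (q | r)]: least fixpoint, start Z0 = Sat((q | r)) = {1}, add states in Sat(b) with every successor in Z. Already a fixed point.
Sat(A[b U (q | r)]) = {1}
1 ∈ Sat(A[b U (q | r)]) = {1}, so the formula holds at 1.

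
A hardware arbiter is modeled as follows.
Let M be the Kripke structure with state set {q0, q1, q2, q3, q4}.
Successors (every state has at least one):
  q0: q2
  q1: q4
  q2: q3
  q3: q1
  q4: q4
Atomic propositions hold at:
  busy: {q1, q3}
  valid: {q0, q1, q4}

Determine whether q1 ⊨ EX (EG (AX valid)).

Sat(AX valid) = {s : every successor in {q0, q1, q4}} = {q1, q3, q4}
EG (AX valid): greatest fixpoint, start Z0 = {q1, q3, q4}, keep only states in Sat with some successor in Z. Already a fixed point.
Sat(EG (AX valid)) = {q1, q3, q4}
Sat(EX (EG (AX valid))) = {s : some successor in {q1, q3, q4}} = {q1, q2, q3, q4}
q1 ∈ Sat(EX (EG (AX valid))) = {q1, q2, q3, q4}, so the formula holds at q1.

Yes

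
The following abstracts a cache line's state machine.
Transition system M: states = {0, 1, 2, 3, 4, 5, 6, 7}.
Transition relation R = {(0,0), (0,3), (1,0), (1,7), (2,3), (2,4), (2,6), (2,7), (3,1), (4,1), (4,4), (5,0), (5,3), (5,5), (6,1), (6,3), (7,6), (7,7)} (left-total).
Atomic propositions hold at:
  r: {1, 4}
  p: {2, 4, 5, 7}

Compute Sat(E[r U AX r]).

Sat(AX r) = {s : every successor in {1, 4}} = {3, 4}
E[r U AX r]: least fixpoint, start Z0 = Sat(AX r) = {3, 4}, add states in Sat(r) with some successor in Z. Already a fixed point.
Sat(E[r U AX r]) = {3, 4}

{3, 4}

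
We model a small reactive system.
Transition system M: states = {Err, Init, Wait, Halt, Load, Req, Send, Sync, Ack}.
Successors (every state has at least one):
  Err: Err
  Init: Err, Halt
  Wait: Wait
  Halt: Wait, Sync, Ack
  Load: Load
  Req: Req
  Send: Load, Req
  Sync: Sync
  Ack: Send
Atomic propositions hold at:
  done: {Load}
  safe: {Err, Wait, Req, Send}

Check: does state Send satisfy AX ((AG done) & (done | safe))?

AG done: greatest fixpoint, start Z0 = {Load}, keep only states in Sat with every successor in Z. Already a fixed point.
Sat(AG done) = {Load}
Sat(done | safe) = {Err, Wait, Load, Req, Send}
Sat((AG done) & (done | safe)) = {Load}
Sat(AX ((AG done) & (done | safe))) = {s : every successor in {Load}} = {Load}
Send ∉ Sat(AX ((AG done) & (done | safe))) = {Load}, so the formula does not hold at Send.

No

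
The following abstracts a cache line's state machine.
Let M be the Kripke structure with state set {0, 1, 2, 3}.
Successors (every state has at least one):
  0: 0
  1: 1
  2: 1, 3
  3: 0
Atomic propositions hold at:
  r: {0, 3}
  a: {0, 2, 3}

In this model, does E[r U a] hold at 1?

E[r U a]: least fixpoint, start Z0 = Sat(a) = {0, 2, 3}, add states in Sat(r) with some successor in Z. Already a fixed point.
Sat(E[r U a]) = {0, 2, 3}
1 ∉ Sat(E[r U a]) = {0, 2, 3}, so the formula does not hold at 1.

No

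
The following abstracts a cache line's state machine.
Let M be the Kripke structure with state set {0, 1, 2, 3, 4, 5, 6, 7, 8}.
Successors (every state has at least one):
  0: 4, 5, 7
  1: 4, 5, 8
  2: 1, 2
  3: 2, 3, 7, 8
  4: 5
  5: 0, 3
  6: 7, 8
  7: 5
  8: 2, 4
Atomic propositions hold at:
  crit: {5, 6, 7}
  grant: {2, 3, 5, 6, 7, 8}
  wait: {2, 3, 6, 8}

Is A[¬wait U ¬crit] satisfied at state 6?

No

Sat(¬wait) = {0, 1, 4, 5, 7}
Sat(¬crit) = {0, 1, 2, 3, 4, 8}
A[¬wait U ¬crit]: least fixpoint, start Z0 = Sat(¬crit) = {0, 1, 2, 3, 4, 8}, add states in Sat(¬wait) with every successor in Z. Z1 = {0, 1, 2, 3, 4, 5, 8}; Z2 = {0, 1, 2, 3, 4, 5, 7, 8}; fixed.
Sat(A[¬wait U ¬crit]) = {0, 1, 2, 3, 4, 5, 7, 8}
6 ∉ Sat(A[¬wait U ¬crit]) = {0, 1, 2, 3, 4, 5, 7, 8}, so the formula does not hold at 6.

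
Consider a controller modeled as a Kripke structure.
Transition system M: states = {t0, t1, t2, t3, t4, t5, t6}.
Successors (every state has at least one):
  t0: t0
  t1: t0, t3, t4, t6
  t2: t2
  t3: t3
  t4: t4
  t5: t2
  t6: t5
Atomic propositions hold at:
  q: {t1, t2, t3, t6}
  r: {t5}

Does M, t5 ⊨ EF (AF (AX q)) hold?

Sat(AX q) = {s : every successor in {t1, t2, t3, t6}} = {t2, t3, t5}
AF (AX q): least fixpoint, start Z0 = {t2, t3, t5}, add states with every successor in Z. Z1 = {t2, t3, t5, t6}; fixed.
Sat(AF (AX q)) = {t2, t3, t5, t6}
EF (AF (AX q)): least fixpoint, start Z0 = {t2, t3, t5, t6}, add states with some successor in Z. Z1 = {t1, t2, t3, t5, t6}; fixed.
Sat(EF (AF (AX q))) = {t1, t2, t3, t5, t6}
t5 ∈ Sat(EF (AF (AX q))) = {t1, t2, t3, t5, t6}, so the formula holds at t5.

Yes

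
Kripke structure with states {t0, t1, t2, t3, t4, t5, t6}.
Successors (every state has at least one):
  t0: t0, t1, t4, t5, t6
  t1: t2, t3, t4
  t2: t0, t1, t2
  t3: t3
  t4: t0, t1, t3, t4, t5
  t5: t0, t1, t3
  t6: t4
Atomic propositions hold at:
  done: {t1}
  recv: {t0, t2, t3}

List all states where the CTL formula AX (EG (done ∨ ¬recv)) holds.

Sat(¬recv) = {t1, t4, t5, t6}
Sat(done ∨ ¬recv) = {t1, t4, t5, t6}
EG (done ∨ ¬recv): greatest fixpoint, start Z0 = {t1, t4, t5, t6}, keep only states in Sat with some successor in Z. Already a fixed point.
Sat(EG (done ∨ ¬recv)) = {t1, t4, t5, t6}
Sat(AX (EG (done ∨ ¬recv))) = {s : every successor in {t1, t4, t5, t6}} = {t6}

{t6}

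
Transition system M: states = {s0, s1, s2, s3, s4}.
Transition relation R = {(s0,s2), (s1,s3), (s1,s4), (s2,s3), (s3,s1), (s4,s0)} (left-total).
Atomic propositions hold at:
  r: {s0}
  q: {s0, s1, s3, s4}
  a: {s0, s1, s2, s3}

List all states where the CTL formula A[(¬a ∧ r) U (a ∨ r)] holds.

{s0, s1, s2, s3}

Sat(¬a) = {s4}
Sat(¬a ∧ r) = ∅
Sat(a ∨ r) = {s0, s1, s2, s3}
A[(¬a ∧ r) U (a ∨ r)]: least fixpoint, start Z0 = Sat((a ∨ r)) = {s0, s1, s2, s3}, add states in Sat(¬a ∧ r) with every successor in Z. Already a fixed point.
Sat(A[(¬a ∧ r) U (a ∨ r)]) = {s0, s1, s2, s3}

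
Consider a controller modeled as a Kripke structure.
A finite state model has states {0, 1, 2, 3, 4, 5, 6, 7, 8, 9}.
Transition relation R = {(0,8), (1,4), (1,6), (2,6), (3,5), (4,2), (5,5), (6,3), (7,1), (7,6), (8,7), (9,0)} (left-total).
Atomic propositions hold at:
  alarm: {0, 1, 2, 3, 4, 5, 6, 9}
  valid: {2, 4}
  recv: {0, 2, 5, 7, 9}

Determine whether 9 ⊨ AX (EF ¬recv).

Sat(¬recv) = {1, 3, 4, 6, 8}
EF ¬recv: least fixpoint, start Z0 = {1, 3, 4, 6, 8}, add states with some successor in Z. Z1 = {0, 1, 2, 3, 4, 6, 7, 8}; Z2 = {0, 1, 2, 3, 4, 6, 7, 8, 9}; fixed.
Sat(EF ¬recv) = {0, 1, 2, 3, 4, 6, 7, 8, 9}
Sat(AX (EF ¬recv)) = {s : every successor in {0, 1, 2, 3, 4, 6, 7, 8, 9}} = {0, 1, 2, 4, 6, 7, 8, 9}
9 ∈ Sat(AX (EF ¬recv)) = {0, 1, 2, 4, 6, 7, 8, 9}, so the formula holds at 9.

Yes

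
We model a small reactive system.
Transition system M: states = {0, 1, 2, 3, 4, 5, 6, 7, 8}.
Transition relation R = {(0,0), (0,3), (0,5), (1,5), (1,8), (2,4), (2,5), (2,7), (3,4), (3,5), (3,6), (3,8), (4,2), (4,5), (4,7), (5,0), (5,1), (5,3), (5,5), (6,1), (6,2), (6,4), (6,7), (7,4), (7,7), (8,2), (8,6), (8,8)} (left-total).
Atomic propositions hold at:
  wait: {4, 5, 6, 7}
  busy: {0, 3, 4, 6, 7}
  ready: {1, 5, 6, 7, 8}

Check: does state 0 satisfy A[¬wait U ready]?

Sat(¬wait) = {0, 1, 2, 3, 8}
A[¬wait U ready]: least fixpoint, start Z0 = Sat(ready) = {1, 5, 6, 7, 8}, add states in Sat(¬wait) with every successor in Z. Already a fixed point.
Sat(A[¬wait U ready]) = {1, 5, 6, 7, 8}
0 ∉ Sat(A[¬wait U ready]) = {1, 5, 6, 7, 8}, so the formula does not hold at 0.

No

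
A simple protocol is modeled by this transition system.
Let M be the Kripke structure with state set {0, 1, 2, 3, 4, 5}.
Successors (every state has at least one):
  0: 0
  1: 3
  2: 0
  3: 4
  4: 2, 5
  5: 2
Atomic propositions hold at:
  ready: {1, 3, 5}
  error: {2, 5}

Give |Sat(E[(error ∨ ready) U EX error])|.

Sat(error ∨ ready) = {1, 2, 3, 5}
Sat(EX error) = {s : some successor in {2, 5}} = {4, 5}
E[(error ∨ ready) U EX error]: least fixpoint, start Z0 = Sat(EX error) = {4, 5}, add states in Sat(error ∨ ready) with some successor in Z. Z1 = {3, 4, 5}; Z2 = {1, 3, 4, 5}; fixed.
Sat(E[(error ∨ ready) U EX error]) = {1, 3, 4, 5}
|Sat(E[(error ∨ ready) U EX error])| = |{1, 3, 4, 5}| = 4.

4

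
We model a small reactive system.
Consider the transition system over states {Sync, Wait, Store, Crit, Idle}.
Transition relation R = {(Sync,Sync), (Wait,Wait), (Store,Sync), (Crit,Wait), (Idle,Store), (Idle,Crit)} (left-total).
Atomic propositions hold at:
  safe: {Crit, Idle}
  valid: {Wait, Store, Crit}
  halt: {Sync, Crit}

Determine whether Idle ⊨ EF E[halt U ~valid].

Sat(~valid) = {Sync, Idle}
E[halt U ~valid]: least fixpoint, start Z0 = Sat(~valid) = {Sync, Idle}, add states in Sat(halt) with some successor in Z. Already a fixed point.
Sat(E[halt U ~valid]) = {Sync, Idle}
EF E[halt U ~valid]: least fixpoint, start Z0 = {Sync, Idle}, add states with some successor in Z. Z1 = {Sync, Store, Idle}; fixed.
Sat(EF E[halt U ~valid]) = {Sync, Store, Idle}
Idle ∈ Sat(EF E[halt U ~valid]) = {Sync, Store, Idle}, so the formula holds at Idle.

Yes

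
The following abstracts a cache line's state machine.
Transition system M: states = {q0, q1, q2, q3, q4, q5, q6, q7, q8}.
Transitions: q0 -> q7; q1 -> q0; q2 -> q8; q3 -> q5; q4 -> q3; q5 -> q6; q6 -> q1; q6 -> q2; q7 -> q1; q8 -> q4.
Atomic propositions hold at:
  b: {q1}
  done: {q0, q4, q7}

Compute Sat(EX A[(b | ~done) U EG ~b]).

Sat(~done) = {q1, q2, q3, q5, q6, q8}
Sat(b | ~done) = {q1, q2, q3, q5, q6, q8}
Sat(~b) = {q0, q2, q3, q4, q5, q6, q7, q8}
EG ~b: greatest fixpoint, start Z0 = {q0, q2, q3, q4, q5, q6, q7, q8}, keep only states in Sat with some successor in Z. Z1 = {q0, q2, q3, q4, q5, q6, q8}; Z2 = {q2, q3, q4, q5, q6, q8}; fixed.
Sat(EG ~b) = {q2, q3, q4, q5, q6, q8}
A[(b | ~done) U EG ~b]: least fixpoint, start Z0 = Sat(EG ~b) = {q2, q3, q4, q5, q6, q8}, add states in Sat(b | ~done) with every successor in Z. Already a fixed point.
Sat(A[(b | ~done) U EG ~b]) = {q2, q3, q4, q5, q6, q8}
Sat(EX A[(b | ~done) U EG ~b]) = {s : some successor in {q2, q3, q4, q5, q6, q8}} = {q2, q3, q4, q5, q6, q8}

{q2, q3, q4, q5, q6, q8}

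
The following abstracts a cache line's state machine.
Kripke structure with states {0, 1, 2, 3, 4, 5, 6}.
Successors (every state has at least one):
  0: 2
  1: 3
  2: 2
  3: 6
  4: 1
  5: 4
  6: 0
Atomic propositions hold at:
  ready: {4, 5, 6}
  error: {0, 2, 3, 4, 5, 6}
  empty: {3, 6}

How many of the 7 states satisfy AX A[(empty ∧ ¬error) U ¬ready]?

Sat(¬error) = {1}
Sat(empty ∧ ¬error) = ∅
Sat(¬ready) = {0, 1, 2, 3}
A[(empty ∧ ¬error) U ¬ready]: least fixpoint, start Z0 = Sat(¬ready) = {0, 1, 2, 3}, add states in Sat(empty ∧ ¬error) with every successor in Z. Already a fixed point.
Sat(A[(empty ∧ ¬error) U ¬ready]) = {0, 1, 2, 3}
Sat(AX A[(empty ∧ ¬error) U ¬ready]) = {s : every successor in {0, 1, 2, 3}} = {0, 1, 2, 4, 6}
|Sat(AX A[(empty ∧ ¬error) U ¬ready])| = |{0, 1, 2, 4, 6}| = 5.

5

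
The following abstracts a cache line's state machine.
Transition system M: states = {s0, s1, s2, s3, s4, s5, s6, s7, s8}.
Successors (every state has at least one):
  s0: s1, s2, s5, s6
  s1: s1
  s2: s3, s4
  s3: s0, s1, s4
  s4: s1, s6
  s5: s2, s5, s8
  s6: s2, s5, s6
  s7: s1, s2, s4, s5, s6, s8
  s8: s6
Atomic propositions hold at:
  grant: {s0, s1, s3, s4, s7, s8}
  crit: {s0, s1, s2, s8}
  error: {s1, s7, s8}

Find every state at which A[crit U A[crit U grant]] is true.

A[crit U grant]: least fixpoint, start Z0 = Sat(grant) = {s0, s1, s3, s4, s7, s8}, add states in Sat(crit) with every successor in Z. Z1 = {s0, s1, s2, s3, s4, s7, s8}; fixed.
Sat(A[crit U grant]) = {s0, s1, s2, s3, s4, s7, s8}
A[crit U A[crit U grant]]: least fixpoint, start Z0 = Sat(A[crit U grant]) = {s0, s1, s2, s3, s4, s7, s8}, add states in Sat(crit) with every successor in Z. Already a fixed point.
Sat(A[crit U A[crit U grant]]) = {s0, s1, s2, s3, s4, s7, s8}

{s0, s1, s2, s3, s4, s7, s8}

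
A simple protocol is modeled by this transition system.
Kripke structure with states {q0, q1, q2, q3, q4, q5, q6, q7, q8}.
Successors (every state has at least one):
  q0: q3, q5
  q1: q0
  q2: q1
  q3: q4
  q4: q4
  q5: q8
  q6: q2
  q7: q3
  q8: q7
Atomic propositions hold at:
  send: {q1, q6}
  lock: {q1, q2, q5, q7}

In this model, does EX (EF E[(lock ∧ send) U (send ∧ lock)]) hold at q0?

No

Sat(lock ∧ send) = {q1}
Sat(send ∧ lock) = {q1}
E[(lock ∧ send) U (send ∧ lock)]: least fixpoint, start Z0 = Sat((send ∧ lock)) = {q1}, add states in Sat(lock ∧ send) with some successor in Z. Already a fixed point.
Sat(E[(lock ∧ send) U (send ∧ lock)]) = {q1}
EF E[(lock ∧ send) U (send ∧ lock)]: least fixpoint, start Z0 = {q1}, add states with some successor in Z. Z1 = {q1, q2}; Z2 = {q1, q2, q6}; fixed.
Sat(EF E[(lock ∧ send) U (send ∧ lock)]) = {q1, q2, q6}
Sat(EX (EF E[(lock ∧ send) U (send ∧ lock)])) = {s : some successor in {q1, q2, q6}} = {q2, q6}
q0 ∉ Sat(EX (EF E[(lock ∧ send) U (send ∧ lock)])) = {q2, q6}, so the formula does not hold at q0.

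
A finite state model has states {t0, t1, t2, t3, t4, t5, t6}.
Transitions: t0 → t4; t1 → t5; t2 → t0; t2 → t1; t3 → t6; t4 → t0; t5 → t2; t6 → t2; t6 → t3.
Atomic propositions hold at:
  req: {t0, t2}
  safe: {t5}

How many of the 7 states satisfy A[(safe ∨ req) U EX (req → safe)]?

6

Sat(safe ∨ req) = {t0, t2, t5}
Sat(req → safe) = {t1, t3, t4, t5, t6}
Sat(EX (req → safe)) = {s : some successor in {t1, t3, t4, t5, t6}} = {t0, t1, t2, t3, t6}
A[(safe ∨ req) U EX (req → safe)]: least fixpoint, start Z0 = Sat(EX (req → safe)) = {t0, t1, t2, t3, t6}, add states in Sat(safe ∨ req) with every successor in Z. Z1 = {t0, t1, t2, t3, t5, t6}; fixed.
Sat(A[(safe ∨ req) U EX (req → safe)]) = {t0, t1, t2, t3, t5, t6}
|Sat(A[(safe ∨ req) U EX (req → safe)])| = |{t0, t1, t2, t3, t5, t6}| = 6.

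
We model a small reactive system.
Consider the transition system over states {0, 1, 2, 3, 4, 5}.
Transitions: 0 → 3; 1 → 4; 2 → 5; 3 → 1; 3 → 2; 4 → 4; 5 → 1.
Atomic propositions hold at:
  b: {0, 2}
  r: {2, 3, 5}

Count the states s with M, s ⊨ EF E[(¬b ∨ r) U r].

4

Sat(¬b) = {1, 3, 4, 5}
Sat(¬b ∨ r) = {1, 2, 3, 4, 5}
E[(¬b ∨ r) U r]: least fixpoint, start Z0 = Sat(r) = {2, 3, 5}, add states in Sat(¬b ∨ r) with some successor in Z. Already a fixed point.
Sat(E[(¬b ∨ r) U r]) = {2, 3, 5}
EF E[(¬b ∨ r) U r]: least fixpoint, start Z0 = {2, 3, 5}, add states with some successor in Z. Z1 = {0, 2, 3, 5}; fixed.
Sat(EF E[(¬b ∨ r) U r]) = {0, 2, 3, 5}
|Sat(EF E[(¬b ∨ r) U r])| = |{0, 2, 3, 5}| = 4.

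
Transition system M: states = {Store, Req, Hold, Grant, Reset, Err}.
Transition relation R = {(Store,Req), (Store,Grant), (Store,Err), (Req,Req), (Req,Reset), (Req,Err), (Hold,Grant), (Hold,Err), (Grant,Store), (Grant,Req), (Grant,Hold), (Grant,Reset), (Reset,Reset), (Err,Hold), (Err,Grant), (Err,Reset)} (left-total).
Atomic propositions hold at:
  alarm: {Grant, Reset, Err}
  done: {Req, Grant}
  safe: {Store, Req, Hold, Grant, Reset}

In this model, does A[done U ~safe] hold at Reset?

Sat(~safe) = {Err}
A[done U ~safe]: least fixpoint, start Z0 = Sat(~safe) = {Err}, add states in Sat(done) with every successor in Z. Already a fixed point.
Sat(A[done U ~safe]) = {Err}
Reset ∉ Sat(A[done U ~safe]) = {Err}, so the formula does not hold at Reset.

No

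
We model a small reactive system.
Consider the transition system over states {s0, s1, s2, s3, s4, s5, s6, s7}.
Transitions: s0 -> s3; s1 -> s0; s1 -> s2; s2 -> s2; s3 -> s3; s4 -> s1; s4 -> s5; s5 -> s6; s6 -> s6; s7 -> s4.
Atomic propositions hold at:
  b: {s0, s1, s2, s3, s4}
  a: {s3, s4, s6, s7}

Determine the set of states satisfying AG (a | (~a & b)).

Sat(~a) = {s0, s1, s2, s5}
Sat(~a & b) = {s0, s1, s2}
Sat(a | (~a & b)) = {s0, s1, s2, s3, s4, s6, s7}
AG (a | (~a & b)): greatest fixpoint, start Z0 = {s0, s1, s2, s3, s4, s6, s7}, keep only states in Sat with every successor in Z. Z1 = {s0, s1, s2, s3, s6, s7}; Z2 = {s0, s1, s2, s3, s6}; fixed.
Sat(AG (a | (~a & b))) = {s0, s1, s2, s3, s6}

{s0, s1, s2, s3, s6}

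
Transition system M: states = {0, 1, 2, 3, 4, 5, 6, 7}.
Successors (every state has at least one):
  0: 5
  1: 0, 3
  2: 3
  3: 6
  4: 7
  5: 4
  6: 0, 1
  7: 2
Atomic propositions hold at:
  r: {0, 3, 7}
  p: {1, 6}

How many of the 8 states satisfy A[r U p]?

3

A[r U p]: least fixpoint, start Z0 = Sat(p) = {1, 6}, add states in Sat(r) with every successor in Z. Z1 = {1, 3, 6}; fixed.
Sat(A[r U p]) = {1, 3, 6}
|Sat(A[r U p])| = |{1, 3, 6}| = 3.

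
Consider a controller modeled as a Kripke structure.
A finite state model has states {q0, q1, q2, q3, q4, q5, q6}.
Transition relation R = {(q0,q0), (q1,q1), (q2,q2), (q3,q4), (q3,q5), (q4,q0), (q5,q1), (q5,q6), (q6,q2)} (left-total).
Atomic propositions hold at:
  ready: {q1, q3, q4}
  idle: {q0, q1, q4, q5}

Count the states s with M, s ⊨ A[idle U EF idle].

5

EF idle: least fixpoint, start Z0 = {q0, q1, q4, q5}, add states with some successor in Z. Z1 = {q0, q1, q3, q4, q5}; fixed.
Sat(EF idle) = {q0, q1, q3, q4, q5}
A[idle U EF idle]: least fixpoint, start Z0 = Sat(EF idle) = {q0, q1, q3, q4, q5}, add states in Sat(idle) with every successor in Z. Already a fixed point.
Sat(A[idle U EF idle]) = {q0, q1, q3, q4, q5}
|Sat(A[idle U EF idle])| = |{q0, q1, q3, q4, q5}| = 5.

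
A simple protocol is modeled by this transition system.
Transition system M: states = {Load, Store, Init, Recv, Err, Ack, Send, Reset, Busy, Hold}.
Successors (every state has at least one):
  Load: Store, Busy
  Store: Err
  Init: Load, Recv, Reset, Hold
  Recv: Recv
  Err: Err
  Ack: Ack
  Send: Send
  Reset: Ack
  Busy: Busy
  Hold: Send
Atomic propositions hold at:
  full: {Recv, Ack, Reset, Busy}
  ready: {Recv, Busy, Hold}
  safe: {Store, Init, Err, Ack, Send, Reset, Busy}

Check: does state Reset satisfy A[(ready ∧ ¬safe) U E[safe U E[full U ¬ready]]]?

Sat(¬safe) = {Load, Recv, Hold}
Sat(ready ∧ ¬safe) = {Recv, Hold}
Sat(¬ready) = {Load, Store, Init, Err, Ack, Send, Reset}
E[full U ¬ready]: least fixpoint, start Z0 = Sat(¬ready) = {Load, Store, Init, Err, Ack, Send, Reset}, add states in Sat(full) with some successor in Z. Already a fixed point.
Sat(E[full U ¬ready]) = {Load, Store, Init, Err, Ack, Send, Reset}
E[safe U E[full U ¬ready]]: least fixpoint, start Z0 = Sat(E[full U ¬ready]) = {Load, Store, Init, Err, Ack, Send, Reset}, add states in Sat(safe) with some successor in Z. Already a fixed point.
Sat(E[safe U E[full U ¬ready]]) = {Load, Store, Init, Err, Ack, Send, Reset}
A[(ready ∧ ¬safe) U E[safe U E[full U ¬ready]]]: least fixpoint, start Z0 = Sat(E[safe U E[full U ¬ready]]) = {Load, Store, Init, Err, Ack, Send, Reset}, add states in Sat(ready ∧ ¬safe) with every successor in Z. Z1 = {Load, Store, Init, Err, Ack, Send, Reset, Hold}; fixed.
Sat(A[(ready ∧ ¬safe) U E[safe U E[full U ¬ready]]]) = {Load, Store, Init, Err, Ack, Send, Reset, Hold}
Reset ∈ Sat(A[(ready ∧ ¬safe) U E[safe U E[full U ¬ready]]]) = {Load, Store, Init, Err, Ack, Send, Reset, Hold}, so the formula holds at Reset.

Yes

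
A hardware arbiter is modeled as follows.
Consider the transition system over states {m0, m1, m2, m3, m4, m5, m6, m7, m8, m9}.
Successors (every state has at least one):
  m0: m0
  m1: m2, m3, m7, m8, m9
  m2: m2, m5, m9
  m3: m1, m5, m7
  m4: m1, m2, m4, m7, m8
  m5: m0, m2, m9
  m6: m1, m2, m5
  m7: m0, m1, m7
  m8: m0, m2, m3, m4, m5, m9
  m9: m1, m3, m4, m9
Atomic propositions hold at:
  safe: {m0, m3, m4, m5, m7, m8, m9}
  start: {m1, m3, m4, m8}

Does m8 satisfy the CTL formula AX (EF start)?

EF start: least fixpoint, start Z0 = {m1, m3, m4, m8}, add states with some successor in Z. Z1 = {m1, m3, m4, m6, m7, m8, m9}; Z2 = {m1, m2, m3, m4, m5, m6, m7, m8, m9}; fixed.
Sat(EF start) = {m1, m2, m3, m4, m5, m6, m7, m8, m9}
Sat(AX (EF start)) = {s : every successor in {m1, m2, m3, m4, m5, m6, m7, m8, m9}} = {m1, m2, m3, m4, m6, m9}
m8 ∉ Sat(AX (EF start)) = {m1, m2, m3, m4, m6, m9}, so the formula does not hold at m8.

No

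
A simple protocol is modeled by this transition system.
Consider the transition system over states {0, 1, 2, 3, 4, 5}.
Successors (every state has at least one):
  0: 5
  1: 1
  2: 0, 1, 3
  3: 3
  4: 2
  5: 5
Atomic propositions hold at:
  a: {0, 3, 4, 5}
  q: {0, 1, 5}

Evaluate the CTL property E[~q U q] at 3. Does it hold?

No

Sat(~q) = {2, 3, 4}
E[~q U q]: least fixpoint, start Z0 = Sat(q) = {0, 1, 5}, add states in Sat(~q) with some successor in Z. Z1 = {0, 1, 2, 5}; Z2 = {0, 1, 2, 4, 5}; fixed.
Sat(E[~q U q]) = {0, 1, 2, 4, 5}
3 ∉ Sat(E[~q U q]) = {0, 1, 2, 4, 5}, so the formula does not hold at 3.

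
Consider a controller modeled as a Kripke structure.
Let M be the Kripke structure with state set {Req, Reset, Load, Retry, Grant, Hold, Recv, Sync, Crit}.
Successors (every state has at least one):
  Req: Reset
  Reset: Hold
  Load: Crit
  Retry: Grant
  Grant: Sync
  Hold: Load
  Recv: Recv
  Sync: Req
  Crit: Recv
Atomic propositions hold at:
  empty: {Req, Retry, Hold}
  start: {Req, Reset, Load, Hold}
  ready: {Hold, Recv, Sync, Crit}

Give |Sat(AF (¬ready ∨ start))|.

7

Sat(¬ready) = {Req, Reset, Load, Retry, Grant}
Sat(¬ready ∨ start) = {Req, Reset, Load, Retry, Grant, Hold}
AF (¬ready ∨ start): least fixpoint, start Z0 = {Req, Reset, Load, Retry, Grant, Hold}, add states with every successor in Z. Z1 = {Req, Reset, Load, Retry, Grant, Hold, Sync}; fixed.
Sat(AF (¬ready ∨ start)) = {Req, Reset, Load, Retry, Grant, Hold, Sync}
|Sat(AF (¬ready ∨ start))| = |{Req, Reset, Load, Retry, Grant, Hold, Sync}| = 7.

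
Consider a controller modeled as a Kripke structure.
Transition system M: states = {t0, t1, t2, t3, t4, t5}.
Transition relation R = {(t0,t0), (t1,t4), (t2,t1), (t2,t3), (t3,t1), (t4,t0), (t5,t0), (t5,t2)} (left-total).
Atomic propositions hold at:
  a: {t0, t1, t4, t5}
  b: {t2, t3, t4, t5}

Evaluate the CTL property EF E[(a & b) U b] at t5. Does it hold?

Sat(a & b) = {t4, t5}
E[(a & b) U b]: least fixpoint, start Z0 = Sat(b) = {t2, t3, t4, t5}, add states in Sat(a & b) with some successor in Z. Already a fixed point.
Sat(E[(a & b) U b]) = {t2, t3, t4, t5}
EF E[(a & b) U b]: least fixpoint, start Z0 = {t2, t3, t4, t5}, add states with some successor in Z. Z1 = {t1, t2, t3, t4, t5}; fixed.
Sat(EF E[(a & b) U b]) = {t1, t2, t3, t4, t5}
t5 ∈ Sat(EF E[(a & b) U b]) = {t1, t2, t3, t4, t5}, so the formula holds at t5.

Yes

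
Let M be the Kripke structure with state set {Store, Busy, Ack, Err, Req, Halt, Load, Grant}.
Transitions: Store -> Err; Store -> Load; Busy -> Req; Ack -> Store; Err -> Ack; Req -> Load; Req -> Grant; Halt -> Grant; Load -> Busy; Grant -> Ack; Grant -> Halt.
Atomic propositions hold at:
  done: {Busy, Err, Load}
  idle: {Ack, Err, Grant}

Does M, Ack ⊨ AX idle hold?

Sat(AX idle) = {s : every successor in {Ack, Err, Grant}} = {Err, Halt}
Ack ∉ Sat(AX idle) = {Err, Halt}, so the formula does not hold at Ack.

No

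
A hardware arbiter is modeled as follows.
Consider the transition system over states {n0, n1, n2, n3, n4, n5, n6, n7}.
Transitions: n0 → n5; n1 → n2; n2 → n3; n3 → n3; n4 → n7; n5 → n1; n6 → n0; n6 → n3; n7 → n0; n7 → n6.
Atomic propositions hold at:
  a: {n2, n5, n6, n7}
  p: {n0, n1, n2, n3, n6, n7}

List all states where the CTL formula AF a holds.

AF a: least fixpoint, start Z0 = {n2, n5, n6, n7}, add states with every successor in Z. Z1 = {n0, n1, n2, n4, n5, n6, n7}; fixed.
Sat(AF a) = {n0, n1, n2, n4, n5, n6, n7}

{n0, n1, n2, n4, n5, n6, n7}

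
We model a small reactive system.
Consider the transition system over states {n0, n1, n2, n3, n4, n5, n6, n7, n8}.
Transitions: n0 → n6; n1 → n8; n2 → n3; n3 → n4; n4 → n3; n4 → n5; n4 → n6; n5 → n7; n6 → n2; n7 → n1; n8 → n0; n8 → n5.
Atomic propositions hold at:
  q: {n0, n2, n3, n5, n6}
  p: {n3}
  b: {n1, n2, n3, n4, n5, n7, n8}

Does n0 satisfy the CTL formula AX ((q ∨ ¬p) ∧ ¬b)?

Sat(¬p) = {n0, n1, n2, n4, n5, n6, n7, n8}
Sat(q ∨ ¬p) = {n0, n1, n2, n3, n4, n5, n6, n7, n8}
Sat(¬b) = {n0, n6}
Sat((q ∨ ¬p) ∧ ¬b) = {n0, n6}
Sat(AX ((q ∨ ¬p) ∧ ¬b)) = {s : every successor in {n0, n6}} = {n0}
n0 ∈ Sat(AX ((q ∨ ¬p) ∧ ¬b)) = {n0}, so the formula holds at n0.

Yes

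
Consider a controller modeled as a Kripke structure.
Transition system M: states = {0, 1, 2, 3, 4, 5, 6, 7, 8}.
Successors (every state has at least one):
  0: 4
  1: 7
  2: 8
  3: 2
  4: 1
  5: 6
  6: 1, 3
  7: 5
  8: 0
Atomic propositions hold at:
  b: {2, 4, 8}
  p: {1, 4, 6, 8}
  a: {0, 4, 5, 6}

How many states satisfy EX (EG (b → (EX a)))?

5

Sat(EX a) = {s : some successor in {0, 4, 5, 6}} = {0, 5, 7, 8}
Sat(b → (EX a)) = {0, 1, 3, 5, 6, 7, 8}
EG (b → (EX a)): greatest fixpoint, start Z0 = {0, 1, 3, 5, 6, 7, 8}, keep only states in Sat with some successor in Z. Z1 = {1, 5, 6, 7, 8}; Z2 = {1, 5, 6, 7}; fixed.
Sat(EG (b → (EX a))) = {1, 5, 6, 7}
Sat(EX (EG (b → (EX a)))) = {s : some successor in {1, 5, 6, 7}} = {1, 4, 5, 6, 7}
|Sat(EX (EG (b → (EX a))))| = |{1, 4, 5, 6, 7}| = 5.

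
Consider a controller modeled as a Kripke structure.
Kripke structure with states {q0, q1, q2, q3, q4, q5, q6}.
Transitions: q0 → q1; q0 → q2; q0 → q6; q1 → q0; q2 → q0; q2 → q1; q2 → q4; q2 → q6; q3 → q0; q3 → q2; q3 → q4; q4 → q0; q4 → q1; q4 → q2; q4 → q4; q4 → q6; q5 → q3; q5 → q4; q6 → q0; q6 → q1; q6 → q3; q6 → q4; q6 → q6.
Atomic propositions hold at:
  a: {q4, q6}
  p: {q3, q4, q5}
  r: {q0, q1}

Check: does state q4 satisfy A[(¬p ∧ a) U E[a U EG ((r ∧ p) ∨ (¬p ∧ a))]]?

Sat(¬p) = {q0, q1, q2, q6}
Sat(¬p ∧ a) = {q6}
Sat(r ∧ p) = ∅
Sat((r ∧ p) ∨ (¬p ∧ a)) = {q6}
EG ((r ∧ p) ∨ (¬p ∧ a)): greatest fixpoint, start Z0 = {q6}, keep only states in Sat with some successor in Z. Already a fixed point.
Sat(EG ((r ∧ p) ∨ (¬p ∧ a))) = {q6}
E[a U EG ((r ∧ p) ∨ (¬p ∧ a))]: least fixpoint, start Z0 = Sat(EG ((r ∧ p) ∨ (¬p ∧ a))) = {q6}, add states in Sat(a) with some successor in Z. Z1 = {q4, q6}; fixed.
Sat(E[a U EG ((r ∧ p) ∨ (¬p ∧ a))]) = {q4, q6}
A[(¬p ∧ a) U E[a U EG ((r ∧ p) ∨ (¬p ∧ a))]]: least fixpoint, start Z0 = Sat(E[a U EG ((r ∧ p) ∨ (¬p ∧ a))]) = {q4, q6}, add states in Sat(¬p ∧ a) with every successor in Z. Already a fixed point.
Sat(A[(¬p ∧ a) U E[a U EG ((r ∧ p) ∨ (¬p ∧ a))]]) = {q4, q6}
q4 ∈ Sat(A[(¬p ∧ a) U E[a U EG ((r ∧ p) ∨ (¬p ∧ a))]]) = {q4, q6}, so the formula holds at q4.

Yes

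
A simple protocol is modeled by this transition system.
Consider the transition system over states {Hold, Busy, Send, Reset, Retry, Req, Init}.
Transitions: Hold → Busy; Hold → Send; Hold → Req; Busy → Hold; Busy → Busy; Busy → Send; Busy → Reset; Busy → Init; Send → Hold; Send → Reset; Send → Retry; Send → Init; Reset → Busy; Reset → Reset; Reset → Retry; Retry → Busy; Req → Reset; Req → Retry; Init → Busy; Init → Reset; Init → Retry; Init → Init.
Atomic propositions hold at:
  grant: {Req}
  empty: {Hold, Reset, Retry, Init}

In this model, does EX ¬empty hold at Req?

Sat(¬empty) = {Busy, Send, Req}
Sat(EX ¬empty) = {s : some successor in {Busy, Send, Req}} = {Hold, Busy, Reset, Retry, Init}
Req ∉ Sat(EX ¬empty) = {Hold, Busy, Reset, Retry, Init}, so the formula does not hold at Req.

No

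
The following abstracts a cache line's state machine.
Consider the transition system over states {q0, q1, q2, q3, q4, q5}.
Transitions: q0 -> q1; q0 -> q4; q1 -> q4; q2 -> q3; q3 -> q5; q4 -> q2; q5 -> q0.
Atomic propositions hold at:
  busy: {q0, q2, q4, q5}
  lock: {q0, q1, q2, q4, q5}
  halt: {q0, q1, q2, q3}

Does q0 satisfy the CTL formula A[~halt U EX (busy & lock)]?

Sat(~halt) = {q4, q5}
Sat(busy & lock) = {q0, q2, q4, q5}
Sat(EX (busy & lock)) = {s : some successor in {q0, q2, q4, q5}} = {q0, q1, q3, q4, q5}
A[~halt U EX (busy & lock)]: least fixpoint, start Z0 = Sat(EX (busy & lock)) = {q0, q1, q3, q4, q5}, add states in Sat(~halt) with every successor in Z. Already a fixed point.
Sat(A[~halt U EX (busy & lock)]) = {q0, q1, q3, q4, q5}
q0 ∈ Sat(A[~halt U EX (busy & lock)]) = {q0, q1, q3, q4, q5}, so the formula holds at q0.

Yes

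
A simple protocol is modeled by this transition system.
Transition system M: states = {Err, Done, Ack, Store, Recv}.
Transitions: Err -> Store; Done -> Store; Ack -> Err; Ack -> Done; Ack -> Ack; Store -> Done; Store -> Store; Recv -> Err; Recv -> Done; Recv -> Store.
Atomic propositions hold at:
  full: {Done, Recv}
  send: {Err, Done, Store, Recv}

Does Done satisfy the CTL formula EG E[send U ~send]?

Sat(~send) = {Ack}
E[send U ~send]: least fixpoint, start Z0 = Sat(~send) = {Ack}, add states in Sat(send) with some successor in Z. Already a fixed point.
Sat(E[send U ~send]) = {Ack}
EG E[send U ~send]: greatest fixpoint, start Z0 = {Ack}, keep only states in Sat with some successor in Z. Already a fixed point.
Sat(EG E[send U ~send]) = {Ack}
Done ∉ Sat(EG E[send U ~send]) = {Ack}, so the formula does not hold at Done.

No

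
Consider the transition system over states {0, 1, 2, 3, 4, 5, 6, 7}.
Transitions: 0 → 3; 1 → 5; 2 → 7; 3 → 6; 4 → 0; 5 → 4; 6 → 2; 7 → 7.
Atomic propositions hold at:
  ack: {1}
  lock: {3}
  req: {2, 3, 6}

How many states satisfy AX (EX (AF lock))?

AF lock: least fixpoint, start Z0 = {3}, add states with every successor in Z. Z1 = {0, 3}; Z2 = {0, 3, 4}; Z3 = {0, 3, 4, 5}; Z4 = {0, 1, 3, 4, 5}; fixed.
Sat(AF lock) = {0, 1, 3, 4, 5}
Sat(EX (AF lock)) = {s : some successor in {0, 1, 3, 4, 5}} = {0, 1, 4, 5}
Sat(AX (EX (AF lock))) = {s : every successor in {0, 1, 4, 5}} = {1, 4, 5}
|Sat(AX (EX (AF lock)))| = |{1, 4, 5}| = 3.

3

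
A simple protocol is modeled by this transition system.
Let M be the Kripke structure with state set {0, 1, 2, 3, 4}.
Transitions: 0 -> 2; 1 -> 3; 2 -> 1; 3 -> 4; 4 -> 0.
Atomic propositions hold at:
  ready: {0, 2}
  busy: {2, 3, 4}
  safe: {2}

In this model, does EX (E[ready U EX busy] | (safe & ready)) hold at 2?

Sat(EX busy) = {s : some successor in {2, 3, 4}} = {0, 1, 3}
E[ready U EX busy]: least fixpoint, start Z0 = Sat(EX busy) = {0, 1, 3}, add states in Sat(ready) with some successor in Z. Z1 = {0, 1, 2, 3}; fixed.
Sat(E[ready U EX busy]) = {0, 1, 2, 3}
Sat(safe & ready) = {2}
Sat(E[ready U EX busy] | (safe & ready)) = {0, 1, 2, 3}
Sat(EX (E[ready U EX busy] | (safe & ready))) = {s : some successor in {0, 1, 2, 3}} = {0, 1, 2, 4}
2 ∈ Sat(EX (E[ready U EX busy] | (safe & ready))) = {0, 1, 2, 4}, so the formula holds at 2.

Yes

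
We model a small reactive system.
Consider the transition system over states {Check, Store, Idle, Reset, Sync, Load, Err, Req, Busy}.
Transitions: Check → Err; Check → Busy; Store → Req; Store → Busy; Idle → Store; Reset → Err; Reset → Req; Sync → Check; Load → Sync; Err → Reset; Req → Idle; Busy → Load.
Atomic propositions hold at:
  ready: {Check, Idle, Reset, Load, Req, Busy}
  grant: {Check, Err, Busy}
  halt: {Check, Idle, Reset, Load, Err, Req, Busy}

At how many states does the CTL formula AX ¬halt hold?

Sat(¬halt) = {Store, Sync}
Sat(AX ¬halt) = {s : every successor in {Store, Sync}} = {Idle, Load}
|Sat(AX ¬halt)| = |{Idle, Load}| = 2.

2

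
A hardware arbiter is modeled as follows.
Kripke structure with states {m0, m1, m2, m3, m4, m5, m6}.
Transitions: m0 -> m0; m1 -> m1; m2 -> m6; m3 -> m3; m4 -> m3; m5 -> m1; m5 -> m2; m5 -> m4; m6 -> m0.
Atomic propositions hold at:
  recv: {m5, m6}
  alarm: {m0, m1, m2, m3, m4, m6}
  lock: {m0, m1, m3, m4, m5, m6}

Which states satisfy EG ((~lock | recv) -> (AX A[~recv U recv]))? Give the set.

{m0, m1, m3, m4}

Sat(~lock) = {m2}
Sat(~lock | recv) = {m2, m5, m6}
Sat(~recv) = {m0, m1, m2, m3, m4}
A[~recv U recv]: least fixpoint, start Z0 = Sat(recv) = {m5, m6}, add states in Sat(~recv) with every successor in Z. Z1 = {m2, m5, m6}; fixed.
Sat(A[~recv U recv]) = {m2, m5, m6}
Sat(AX A[~recv U recv]) = {s : every successor in {m2, m5, m6}} = {m2}
Sat((~lock | recv) -> (AX A[~recv U recv])) = {m0, m1, m2, m3, m4}
EG ((~lock | recv) -> (AX A[~recv U recv])): greatest fixpoint, start Z0 = {m0, m1, m2, m3, m4}, keep only states in Sat with some successor in Z. Z1 = {m0, m1, m3, m4}; fixed.
Sat(EG ((~lock | recv) -> (AX A[~recv U recv]))) = {m0, m1, m3, m4}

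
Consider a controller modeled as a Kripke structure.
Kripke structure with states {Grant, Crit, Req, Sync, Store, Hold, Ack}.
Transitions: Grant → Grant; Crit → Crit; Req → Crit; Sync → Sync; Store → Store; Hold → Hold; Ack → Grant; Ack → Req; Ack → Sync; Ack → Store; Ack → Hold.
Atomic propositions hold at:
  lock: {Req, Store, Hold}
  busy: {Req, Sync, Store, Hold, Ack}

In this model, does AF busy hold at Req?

AF busy: least fixpoint, start Z0 = {Req, Sync, Store, Hold, Ack}, add states with every successor in Z. Already a fixed point.
Sat(AF busy) = {Req, Sync, Store, Hold, Ack}
Req ∈ Sat(AF busy) = {Req, Sync, Store, Hold, Ack}, so the formula holds at Req.

Yes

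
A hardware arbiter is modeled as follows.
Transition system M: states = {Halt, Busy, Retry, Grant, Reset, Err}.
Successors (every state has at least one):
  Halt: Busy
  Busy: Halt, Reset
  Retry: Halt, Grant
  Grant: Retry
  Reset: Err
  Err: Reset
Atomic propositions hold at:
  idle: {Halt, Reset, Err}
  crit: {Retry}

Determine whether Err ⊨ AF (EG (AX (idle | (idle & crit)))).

Yes

Sat(idle & crit) = ∅
Sat(idle | (idle & crit)) = {Halt, Reset, Err}
Sat(AX (idle | (idle & crit))) = {s : every successor in {Halt, Reset, Err}} = {Busy, Reset, Err}
EG (AX (idle | (idle & crit))): greatest fixpoint, start Z0 = {Busy, Reset, Err}, keep only states in Sat with some successor in Z. Already a fixed point.
Sat(EG (AX (idle | (idle & crit)))) = {Busy, Reset, Err}
AF (EG (AX (idle | (idle & crit)))): least fixpoint, start Z0 = {Busy, Reset, Err}, add states with every successor in Z. Z1 = {Halt, Busy, Reset, Err}; fixed.
Sat(AF (EG (AX (idle | (idle & crit))))) = {Halt, Busy, Reset, Err}
Err ∈ Sat(AF (EG (AX (idle | (idle & crit))))) = {Halt, Busy, Reset, Err}, so the formula holds at Err.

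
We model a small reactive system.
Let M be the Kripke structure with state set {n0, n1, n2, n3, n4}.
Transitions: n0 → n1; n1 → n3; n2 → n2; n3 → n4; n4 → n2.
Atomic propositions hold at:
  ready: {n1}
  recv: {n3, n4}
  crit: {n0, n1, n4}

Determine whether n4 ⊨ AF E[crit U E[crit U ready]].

E[crit U ready]: least fixpoint, start Z0 = Sat(ready) = {n1}, add states in Sat(crit) with some successor in Z. Z1 = {n0, n1}; fixed.
Sat(E[crit U ready]) = {n0, n1}
E[crit U E[crit U ready]]: least fixpoint, start Z0 = Sat(E[crit U ready]) = {n0, n1}, add states in Sat(crit) with some successor in Z. Already a fixed point.
Sat(E[crit U E[crit U ready]]) = {n0, n1}
AF E[crit U E[crit U ready]]: least fixpoint, start Z0 = {n0, n1}, add states with every successor in Z. Already a fixed point.
Sat(AF E[crit U E[crit U ready]]) = {n0, n1}
n4 ∉ Sat(AF E[crit U E[crit U ready]]) = {n0, n1}, so the formula does not hold at n4.

No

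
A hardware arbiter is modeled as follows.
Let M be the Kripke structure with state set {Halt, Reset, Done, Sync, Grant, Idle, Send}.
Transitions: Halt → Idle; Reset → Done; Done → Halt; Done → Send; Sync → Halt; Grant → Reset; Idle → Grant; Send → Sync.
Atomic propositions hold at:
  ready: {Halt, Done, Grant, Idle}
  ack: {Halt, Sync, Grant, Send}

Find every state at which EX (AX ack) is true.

Sat(AX ack) = {s : every successor in {Halt, Sync, Grant, Send}} = {Done, Sync, Idle, Send}
Sat(EX (AX ack)) = {s : some successor in {Done, Sync, Idle, Send}} = {Halt, Reset, Done, Send}

{Halt, Reset, Done, Send}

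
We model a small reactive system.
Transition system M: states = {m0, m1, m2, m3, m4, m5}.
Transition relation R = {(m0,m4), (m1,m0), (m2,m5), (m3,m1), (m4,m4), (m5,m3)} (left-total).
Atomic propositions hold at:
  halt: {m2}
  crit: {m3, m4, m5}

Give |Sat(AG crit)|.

AG crit: greatest fixpoint, start Z0 = {m3, m4, m5}, keep only states in Sat with every successor in Z. Z1 = {m4, m5}; Z2 = {m4}; fixed.
Sat(AG crit) = {m4}
|Sat(AG crit)| = |{m4}| = 1.

1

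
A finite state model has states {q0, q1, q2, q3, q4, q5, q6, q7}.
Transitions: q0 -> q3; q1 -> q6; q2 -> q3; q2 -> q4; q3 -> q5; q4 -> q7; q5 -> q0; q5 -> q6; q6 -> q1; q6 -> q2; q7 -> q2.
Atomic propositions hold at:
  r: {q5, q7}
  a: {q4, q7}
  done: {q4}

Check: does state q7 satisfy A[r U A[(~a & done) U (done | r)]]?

Yes

Sat(~a) = {q0, q1, q2, q3, q5, q6}
Sat(~a & done) = ∅
Sat(done | r) = {q4, q5, q7}
A[(~a & done) U (done | r)]: least fixpoint, start Z0 = Sat((done | r)) = {q4, q5, q7}, add states in Sat(~a & done) with every successor in Z. Already a fixed point.
Sat(A[(~a & done) U (done | r)]) = {q4, q5, q7}
A[r U A[(~a & done) U (done | r)]]: least fixpoint, start Z0 = Sat(A[(~a & done) U (done | r)]) = {q4, q5, q7}, add states in Sat(r) with every successor in Z. Already a fixed point.
Sat(A[r U A[(~a & done) U (done | r)]]) = {q4, q5, q7}
q7 ∈ Sat(A[r U A[(~a & done) U (done | r)]]) = {q4, q5, q7}, so the formula holds at q7.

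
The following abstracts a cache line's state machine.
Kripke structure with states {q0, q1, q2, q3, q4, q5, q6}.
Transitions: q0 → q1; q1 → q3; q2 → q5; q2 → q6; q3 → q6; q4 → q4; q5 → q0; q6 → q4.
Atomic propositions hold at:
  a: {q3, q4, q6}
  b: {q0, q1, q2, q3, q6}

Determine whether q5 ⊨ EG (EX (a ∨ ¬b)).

No

Sat(¬b) = {q4, q5}
Sat(a ∨ ¬b) = {q3, q4, q5, q6}
Sat(EX (a ∨ ¬b)) = {s : some successor in {q3, q4, q5, q6}} = {q1, q2, q3, q4, q6}
EG (EX (a ∨ ¬b)): greatest fixpoint, start Z0 = {q1, q2, q3, q4, q6}, keep only states in Sat with some successor in Z. Already a fixed point.
Sat(EG (EX (a ∨ ¬b))) = {q1, q2, q3, q4, q6}
q5 ∉ Sat(EG (EX (a ∨ ¬b))) = {q1, q2, q3, q4, q6}, so the formula does not hold at q5.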